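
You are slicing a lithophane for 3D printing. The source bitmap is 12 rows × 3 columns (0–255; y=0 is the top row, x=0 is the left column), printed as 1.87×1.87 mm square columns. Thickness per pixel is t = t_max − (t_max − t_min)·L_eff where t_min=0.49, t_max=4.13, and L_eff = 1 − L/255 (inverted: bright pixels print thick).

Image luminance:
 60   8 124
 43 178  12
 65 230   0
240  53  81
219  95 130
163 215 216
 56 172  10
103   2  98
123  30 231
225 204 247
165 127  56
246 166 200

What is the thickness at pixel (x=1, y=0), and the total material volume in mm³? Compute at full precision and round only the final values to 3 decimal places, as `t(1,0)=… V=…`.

t(1,0)=0.604 V=290.952

span = t_max - t_min = 4.13 - 0.49 = 3.640
L(1,0) = 8, L_eff = 1 - 8/255 = 0.968627 (inverted)
t(1,0) = 4.13 - 3.640·0.968627 = 0.604
Σt over all 12·3 pixels = 176806/2125 ≈ 83.2028235
V = pitch²·Σt = 1.87²·176806/2125 = 290.952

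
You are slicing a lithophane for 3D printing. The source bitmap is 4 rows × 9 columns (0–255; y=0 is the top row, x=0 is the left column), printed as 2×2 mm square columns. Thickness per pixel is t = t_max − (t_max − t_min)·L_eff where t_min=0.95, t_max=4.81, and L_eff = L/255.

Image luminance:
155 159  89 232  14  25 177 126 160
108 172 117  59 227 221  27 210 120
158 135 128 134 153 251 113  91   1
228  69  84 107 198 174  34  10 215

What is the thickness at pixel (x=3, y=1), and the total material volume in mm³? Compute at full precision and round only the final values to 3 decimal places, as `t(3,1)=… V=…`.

t(3,1)=3.917 V=409.210

span = t_max - t_min = 4.81 - 0.95 = 3.860
L(3,1) = 59, L_eff = 59/255 = 0.231373
t(3,1) = 4.81 - 3.860·0.231373 = 3.917
Σt over all 4·9 pixels = 1304357/12750 ≈ 102.3025098
V = pitch²·Σt = 2²·1304357/12750 = 409.210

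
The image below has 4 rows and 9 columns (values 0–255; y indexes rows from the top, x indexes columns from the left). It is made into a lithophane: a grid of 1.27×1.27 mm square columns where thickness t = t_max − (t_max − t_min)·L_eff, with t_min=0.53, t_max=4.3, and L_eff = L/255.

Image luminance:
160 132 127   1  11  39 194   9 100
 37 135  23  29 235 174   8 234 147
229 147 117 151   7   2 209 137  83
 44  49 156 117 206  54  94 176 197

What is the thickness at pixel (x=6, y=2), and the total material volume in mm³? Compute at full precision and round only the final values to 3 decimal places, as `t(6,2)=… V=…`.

span = t_max - t_min = 4.3 - 0.53 = 3.770
L(6,2) = 209, L_eff = 209/255 = 0.819608
t(6,2) = 4.3 - 3.770·0.819608 = 1.210
Σt over all 4·9 pixels = 245071/2550 ≈ 96.1062745
V = pitch²·Σt = 1.27²·245071/2550 = 155.010

t(6,2)=1.210 V=155.010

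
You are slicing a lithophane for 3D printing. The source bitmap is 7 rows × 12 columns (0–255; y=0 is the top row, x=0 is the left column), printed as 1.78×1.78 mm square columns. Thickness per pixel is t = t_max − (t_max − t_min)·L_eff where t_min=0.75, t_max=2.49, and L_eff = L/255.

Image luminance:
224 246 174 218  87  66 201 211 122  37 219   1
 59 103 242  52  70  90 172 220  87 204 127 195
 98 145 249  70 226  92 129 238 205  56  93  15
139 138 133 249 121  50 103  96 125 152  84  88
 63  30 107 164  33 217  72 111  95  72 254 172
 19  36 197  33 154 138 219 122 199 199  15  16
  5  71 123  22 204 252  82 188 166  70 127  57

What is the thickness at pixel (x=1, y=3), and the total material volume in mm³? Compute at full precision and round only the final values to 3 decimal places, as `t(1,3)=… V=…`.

t(1,3)=1.548 V=432.994

span = t_max - t_min = 2.49 - 0.75 = 1.740
L(1,3) = 138, L_eff = 138/255 = 0.541176
t(1,3) = 2.49 - 1.740·0.541176 = 1.548
Σt over all 7·12 pixels = 136.66
V = pitch²·Σt = 1.78²·136.66 = 432.994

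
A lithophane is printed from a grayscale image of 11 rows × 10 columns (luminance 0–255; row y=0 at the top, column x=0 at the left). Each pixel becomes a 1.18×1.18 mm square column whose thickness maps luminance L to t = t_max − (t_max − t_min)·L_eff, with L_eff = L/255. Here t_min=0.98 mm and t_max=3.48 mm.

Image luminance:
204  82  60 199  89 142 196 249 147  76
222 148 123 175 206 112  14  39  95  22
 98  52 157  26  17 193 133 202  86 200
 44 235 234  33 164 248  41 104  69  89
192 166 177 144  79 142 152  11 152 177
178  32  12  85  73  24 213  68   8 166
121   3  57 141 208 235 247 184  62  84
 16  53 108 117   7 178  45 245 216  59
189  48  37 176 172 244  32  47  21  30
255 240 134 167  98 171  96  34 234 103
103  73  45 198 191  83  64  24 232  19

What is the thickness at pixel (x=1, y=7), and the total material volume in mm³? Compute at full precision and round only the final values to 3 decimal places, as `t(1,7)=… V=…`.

span = t_max - t_min = 3.48 - 0.98 = 2.500
L(1,7) = 53, L_eff = 53/255 = 0.207843
t(1,7) = 3.48 - 2.500·0.207843 = 2.960
Σt over all 11·10 pixels = 64559/255 ≈ 253.1725490
V = pitch²·Σt = 1.18²·64559/255 = 352.517

t(1,7)=2.960 V=352.517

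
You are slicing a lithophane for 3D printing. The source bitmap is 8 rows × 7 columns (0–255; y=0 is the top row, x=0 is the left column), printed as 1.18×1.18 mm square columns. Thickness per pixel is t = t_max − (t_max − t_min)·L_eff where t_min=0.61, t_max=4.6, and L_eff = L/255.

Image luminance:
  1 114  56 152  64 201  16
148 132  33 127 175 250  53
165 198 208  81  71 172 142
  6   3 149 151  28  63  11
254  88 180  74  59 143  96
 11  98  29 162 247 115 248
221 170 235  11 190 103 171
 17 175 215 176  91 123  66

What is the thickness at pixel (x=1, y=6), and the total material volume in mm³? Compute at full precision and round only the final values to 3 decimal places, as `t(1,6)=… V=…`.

span = t_max - t_min = 4.6 - 0.61 = 3.990
L(1,6) = 170, L_eff = 170/255 = 0.666667
t(1,6) = 4.6 - 3.990·0.666667 = 1.940
Σt over all 8·7 pixels = 646723/4250 ≈ 152.1701176
V = pitch²·Σt = 1.18²·646723/4250 = 211.882

t(1,6)=1.940 V=211.882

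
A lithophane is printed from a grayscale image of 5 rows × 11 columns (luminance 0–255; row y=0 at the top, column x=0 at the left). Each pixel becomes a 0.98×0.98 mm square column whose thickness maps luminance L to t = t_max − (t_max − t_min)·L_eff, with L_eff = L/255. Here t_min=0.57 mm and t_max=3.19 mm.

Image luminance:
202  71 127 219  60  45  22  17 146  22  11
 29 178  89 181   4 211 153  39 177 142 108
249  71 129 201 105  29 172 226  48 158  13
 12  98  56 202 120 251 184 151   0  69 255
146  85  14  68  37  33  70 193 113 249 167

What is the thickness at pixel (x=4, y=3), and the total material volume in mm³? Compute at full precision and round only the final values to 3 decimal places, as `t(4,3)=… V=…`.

span = t_max - t_min = 3.19 - 0.57 = 2.620
L(4,3) = 120, L_eff = 120/255 = 0.470588
t(4,3) = 3.19 - 2.620·0.470588 = 1.957
Σt over all 5·11 pixels = 2842501/25500 ≈ 111.4706275
V = pitch²·Σt = 0.98²·2842501/25500 = 107.056

t(4,3)=1.957 V=107.056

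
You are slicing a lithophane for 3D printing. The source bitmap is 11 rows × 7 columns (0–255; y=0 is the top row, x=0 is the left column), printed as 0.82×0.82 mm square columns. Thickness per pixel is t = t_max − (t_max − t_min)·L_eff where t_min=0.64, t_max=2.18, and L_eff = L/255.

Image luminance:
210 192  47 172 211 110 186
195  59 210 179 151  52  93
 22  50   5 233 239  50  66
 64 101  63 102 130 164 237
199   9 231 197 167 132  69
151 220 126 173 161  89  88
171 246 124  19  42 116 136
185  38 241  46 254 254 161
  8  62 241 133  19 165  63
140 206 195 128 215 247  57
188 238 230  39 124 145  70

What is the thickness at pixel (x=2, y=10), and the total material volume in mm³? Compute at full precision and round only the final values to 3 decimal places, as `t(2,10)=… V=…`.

span = t_max - t_min = 2.18 - 0.64 = 1.540
L(2,10) = 230, L_eff = 230/255 = 0.901961
t(2,10) = 2.18 - 1.540·0.901961 = 0.791
Σt over all 11·7 pixels = 221298/2125 ≈ 104.1402353
V = pitch²·Σt = 0.82²·221298/2125 = 70.024

t(2,10)=0.791 V=70.024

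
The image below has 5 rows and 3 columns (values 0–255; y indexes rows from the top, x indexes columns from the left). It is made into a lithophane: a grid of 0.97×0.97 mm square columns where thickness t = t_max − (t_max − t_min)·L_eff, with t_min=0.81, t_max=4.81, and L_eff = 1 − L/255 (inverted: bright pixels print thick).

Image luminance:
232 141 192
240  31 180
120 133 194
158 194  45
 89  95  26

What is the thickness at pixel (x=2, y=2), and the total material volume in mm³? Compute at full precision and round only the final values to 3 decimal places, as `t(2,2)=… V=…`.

span = t_max - t_min = 4.81 - 0.81 = 4.000
L(2,2) = 194, L_eff = 1 - 194/255 = 0.239216 (inverted)
t(2,2) = 4.81 - 4.000·0.239216 = 3.853
Σt over all 5·3 pixels = 15171/340 ≈ 44.6205882
V = pitch²·Σt = 0.97²·15171/340 = 41.984

t(2,2)=3.853 V=41.984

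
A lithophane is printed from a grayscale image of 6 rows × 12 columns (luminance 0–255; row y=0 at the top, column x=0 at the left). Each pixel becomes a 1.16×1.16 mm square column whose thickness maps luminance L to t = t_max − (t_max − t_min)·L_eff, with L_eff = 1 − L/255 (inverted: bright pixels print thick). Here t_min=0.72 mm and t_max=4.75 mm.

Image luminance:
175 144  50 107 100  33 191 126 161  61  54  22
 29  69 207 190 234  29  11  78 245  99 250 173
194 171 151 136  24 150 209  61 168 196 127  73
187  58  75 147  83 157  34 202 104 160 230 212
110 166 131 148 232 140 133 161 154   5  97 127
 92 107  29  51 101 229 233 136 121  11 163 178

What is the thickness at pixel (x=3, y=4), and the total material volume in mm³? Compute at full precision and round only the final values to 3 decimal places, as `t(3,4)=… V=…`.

span = t_max - t_min = 4.75 - 0.72 = 4.030
L(3,4) = 148, L_eff = 1 - 148/255 = 0.419608 (inverted)
t(3,4) = 4.75 - 4.030·0.419608 = 3.059
Σt over all 6·12 pixels = 2515163/12750 ≈ 197.2676863
V = pitch²·Σt = 1.16²·2515163/12750 = 265.443

t(3,4)=3.059 V=265.443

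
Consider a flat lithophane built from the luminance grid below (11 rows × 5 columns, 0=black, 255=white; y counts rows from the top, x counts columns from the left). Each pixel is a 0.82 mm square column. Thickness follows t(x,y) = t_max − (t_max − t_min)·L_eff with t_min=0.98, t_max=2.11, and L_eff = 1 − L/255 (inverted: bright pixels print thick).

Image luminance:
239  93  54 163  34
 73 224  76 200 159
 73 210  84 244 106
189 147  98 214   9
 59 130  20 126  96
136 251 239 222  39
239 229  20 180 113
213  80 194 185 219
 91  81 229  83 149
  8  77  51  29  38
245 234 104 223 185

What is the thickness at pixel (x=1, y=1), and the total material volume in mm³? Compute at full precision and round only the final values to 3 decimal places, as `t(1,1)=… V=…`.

span = t_max - t_min = 2.11 - 0.98 = 1.130
L(1,1) = 224, L_eff = 1 - 224/255 = 0.121569 (inverted)
t(1,1) = 2.11 - 1.130·0.121569 = 1.973
Σt over all 11·5 pixels = 185219/2125 ≈ 87.1618824
V = pitch²·Σt = 0.82²·185219/2125 = 58.608

t(1,1)=1.973 V=58.608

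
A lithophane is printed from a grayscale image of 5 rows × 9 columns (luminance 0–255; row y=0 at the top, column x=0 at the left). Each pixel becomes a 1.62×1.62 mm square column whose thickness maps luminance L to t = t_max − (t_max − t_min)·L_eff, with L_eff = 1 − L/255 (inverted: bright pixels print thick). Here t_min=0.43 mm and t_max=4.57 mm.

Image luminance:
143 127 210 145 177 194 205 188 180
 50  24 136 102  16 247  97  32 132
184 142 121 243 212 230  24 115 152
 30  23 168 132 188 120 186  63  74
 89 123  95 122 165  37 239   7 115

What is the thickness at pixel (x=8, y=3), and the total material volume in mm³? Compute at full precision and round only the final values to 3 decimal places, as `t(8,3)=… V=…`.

t(8,3)=1.631 V=298.078

span = t_max - t_min = 4.57 - 0.43 = 4.140
L(8,3) = 74, L_eff = 1 - 74/255 = 0.709804 (inverted)
t(8,3) = 4.57 - 4.140·0.709804 = 1.631
Σt over all 5·9 pixels = 965427/8500 ≈ 113.5796471
V = pitch²·Σt = 1.62²·965427/8500 = 298.078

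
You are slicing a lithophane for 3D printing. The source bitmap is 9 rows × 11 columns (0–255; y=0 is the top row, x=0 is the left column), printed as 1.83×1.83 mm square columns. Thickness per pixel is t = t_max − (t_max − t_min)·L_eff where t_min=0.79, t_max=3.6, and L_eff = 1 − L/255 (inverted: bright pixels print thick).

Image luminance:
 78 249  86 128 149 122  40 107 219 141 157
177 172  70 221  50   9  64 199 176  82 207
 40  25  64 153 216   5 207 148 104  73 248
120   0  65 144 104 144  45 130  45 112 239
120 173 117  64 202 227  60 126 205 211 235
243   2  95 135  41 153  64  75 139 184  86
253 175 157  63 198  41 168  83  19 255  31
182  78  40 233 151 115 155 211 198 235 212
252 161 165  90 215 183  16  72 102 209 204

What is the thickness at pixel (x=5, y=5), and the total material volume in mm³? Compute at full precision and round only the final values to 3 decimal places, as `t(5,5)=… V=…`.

span = t_max - t_min = 3.6 - 0.79 = 2.810
L(5,5) = 153, L_eff = 1 - 153/255 = 0.400000 (inverted)
t(5,5) = 3.6 - 2.810·0.400000 = 2.476
Σt over all 9·11 pixels = 1426802/6375 ≈ 223.8120784
V = pitch²·Σt = 1.83²·1426802/6375 = 749.524

t(5,5)=2.476 V=749.524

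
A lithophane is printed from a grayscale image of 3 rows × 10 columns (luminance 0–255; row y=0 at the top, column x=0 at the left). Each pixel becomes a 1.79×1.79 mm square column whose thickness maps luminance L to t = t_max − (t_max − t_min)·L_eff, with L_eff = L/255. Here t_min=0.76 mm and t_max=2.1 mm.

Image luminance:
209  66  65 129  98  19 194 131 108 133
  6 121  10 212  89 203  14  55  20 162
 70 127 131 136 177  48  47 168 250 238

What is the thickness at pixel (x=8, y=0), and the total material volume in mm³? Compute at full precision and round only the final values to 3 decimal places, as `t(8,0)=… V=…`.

span = t_max - t_min = 2.1 - 0.76 = 1.340
L(8,0) = 108, L_eff = 108/255 = 0.423529
t(8,0) = 2.1 - 1.340·0.423529 = 1.532
Σt over all 3·10 pixels = 286519/6375 ≈ 44.9441569
V = pitch²·Σt = 1.79²·286519/6375 = 144.006

t(8,0)=1.532 V=144.006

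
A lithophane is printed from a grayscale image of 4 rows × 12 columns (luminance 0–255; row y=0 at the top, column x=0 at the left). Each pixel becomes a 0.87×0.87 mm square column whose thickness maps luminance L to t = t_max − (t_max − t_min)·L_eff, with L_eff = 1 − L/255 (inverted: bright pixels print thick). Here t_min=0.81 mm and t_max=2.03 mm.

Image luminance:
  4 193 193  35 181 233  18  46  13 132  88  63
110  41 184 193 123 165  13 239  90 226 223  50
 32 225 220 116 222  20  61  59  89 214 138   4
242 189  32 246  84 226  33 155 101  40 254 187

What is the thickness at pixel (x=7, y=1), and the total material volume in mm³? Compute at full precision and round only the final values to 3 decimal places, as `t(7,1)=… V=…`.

t(7,1)=1.953 V=51.319

span = t_max - t_min = 2.03 - 0.81 = 1.220
L(7,1) = 239, L_eff = 1 - 239/255 = 0.062745 (inverted)
t(7,1) = 2.03 - 1.220·0.062745 = 1.953
Σt over all 4·12 pixels = 57631/850 ≈ 67.8011765
V = pitch²·Σt = 0.87²·57631/850 = 51.319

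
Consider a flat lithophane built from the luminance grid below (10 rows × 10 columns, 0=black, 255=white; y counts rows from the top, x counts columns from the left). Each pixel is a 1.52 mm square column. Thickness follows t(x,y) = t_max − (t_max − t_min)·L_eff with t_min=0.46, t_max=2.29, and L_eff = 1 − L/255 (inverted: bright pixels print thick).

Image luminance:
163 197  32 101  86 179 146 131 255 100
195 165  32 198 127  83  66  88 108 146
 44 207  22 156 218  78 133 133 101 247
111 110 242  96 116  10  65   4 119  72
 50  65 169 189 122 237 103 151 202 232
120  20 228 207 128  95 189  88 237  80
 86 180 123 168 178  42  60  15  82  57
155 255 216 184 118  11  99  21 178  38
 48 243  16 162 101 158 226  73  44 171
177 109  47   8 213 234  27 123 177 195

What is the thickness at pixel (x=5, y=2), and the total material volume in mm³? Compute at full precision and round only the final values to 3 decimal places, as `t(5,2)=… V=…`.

t(5,2)=1.020 V=315.392

span = t_max - t_min = 2.29 - 0.46 = 1.830
L(5,2) = 78, L_eff = 1 - 78/255 = 0.694118 (inverted)
t(5,2) = 2.29 - 1.830·0.694118 = 1.020
Σt over all 10·10 pixels = 290083/2125 ≈ 136.5096471
V = pitch²·Σt = 1.52²·290083/2125 = 315.392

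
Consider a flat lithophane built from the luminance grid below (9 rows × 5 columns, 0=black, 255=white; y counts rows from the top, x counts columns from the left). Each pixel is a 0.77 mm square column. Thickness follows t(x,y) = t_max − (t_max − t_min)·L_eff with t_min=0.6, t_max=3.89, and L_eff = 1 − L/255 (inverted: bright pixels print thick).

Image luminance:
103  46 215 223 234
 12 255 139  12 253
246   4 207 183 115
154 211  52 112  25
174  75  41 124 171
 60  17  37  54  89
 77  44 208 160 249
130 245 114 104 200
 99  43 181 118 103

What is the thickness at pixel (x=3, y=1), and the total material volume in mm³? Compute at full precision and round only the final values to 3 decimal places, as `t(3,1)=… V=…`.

span = t_max - t_min = 3.89 - 0.6 = 3.290
L(3,1) = 12, L_eff = 1 - 12/255 = 0.952941 (inverted)
t(3,1) = 3.89 - 3.290·0.952941 = 0.755
Σt over all 9·5 pixels = 428287/4250 ≈ 100.7734118
V = pitch²·Σt = 0.77²·428287/4250 = 59.749

t(3,1)=0.755 V=59.749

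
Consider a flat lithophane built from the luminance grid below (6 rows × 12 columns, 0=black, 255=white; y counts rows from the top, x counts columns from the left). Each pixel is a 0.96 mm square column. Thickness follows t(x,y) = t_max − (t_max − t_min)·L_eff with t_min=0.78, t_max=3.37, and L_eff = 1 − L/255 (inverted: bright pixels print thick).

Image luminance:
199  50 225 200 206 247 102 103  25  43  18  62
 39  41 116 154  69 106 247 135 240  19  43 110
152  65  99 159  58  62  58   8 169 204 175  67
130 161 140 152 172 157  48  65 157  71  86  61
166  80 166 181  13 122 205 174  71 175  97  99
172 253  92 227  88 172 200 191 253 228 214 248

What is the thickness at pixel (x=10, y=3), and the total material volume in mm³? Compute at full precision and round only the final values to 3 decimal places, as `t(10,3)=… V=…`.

span = t_max - t_min = 3.37 - 0.78 = 2.590
L(10,3) = 86, L_eff = 1 - 86/255 = 0.662745 (inverted)
t(10,3) = 3.37 - 2.590·0.662745 = 1.653
Σt over all 6·12 pixels = 1928419/12750 ≈ 151.2485490
V = pitch²·Σt = 0.96²·1928419/12750 = 139.391

t(10,3)=1.653 V=139.391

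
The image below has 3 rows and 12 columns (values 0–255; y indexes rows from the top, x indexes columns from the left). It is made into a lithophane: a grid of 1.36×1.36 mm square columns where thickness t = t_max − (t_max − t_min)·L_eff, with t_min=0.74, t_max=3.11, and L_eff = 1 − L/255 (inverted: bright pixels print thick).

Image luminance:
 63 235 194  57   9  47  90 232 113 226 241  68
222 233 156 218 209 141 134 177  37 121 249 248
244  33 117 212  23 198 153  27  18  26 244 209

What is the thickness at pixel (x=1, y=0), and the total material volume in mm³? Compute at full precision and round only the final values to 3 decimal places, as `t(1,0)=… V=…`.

span = t_max - t_min = 3.11 - 0.74 = 2.370
L(1,0) = 235, L_eff = 1 - 235/255 = 0.078431 (inverted)
t(1,0) = 3.11 - 2.370·0.078431 = 2.924
Σt over all 3·12 pixels = 159784/2125 ≈ 75.1924706
V = pitch²·Σt = 1.36²·159784/2125 = 139.076

t(1,0)=2.924 V=139.076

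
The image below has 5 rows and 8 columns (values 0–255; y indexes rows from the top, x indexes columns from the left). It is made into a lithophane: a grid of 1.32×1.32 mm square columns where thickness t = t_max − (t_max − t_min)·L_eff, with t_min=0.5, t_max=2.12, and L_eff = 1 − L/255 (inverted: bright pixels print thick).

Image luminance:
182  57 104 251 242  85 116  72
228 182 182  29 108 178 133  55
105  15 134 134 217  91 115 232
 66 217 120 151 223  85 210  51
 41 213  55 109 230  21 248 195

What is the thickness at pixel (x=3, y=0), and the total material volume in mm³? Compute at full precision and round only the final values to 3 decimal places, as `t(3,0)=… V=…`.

t(3,0)=2.095 V=95.530

span = t_max - t_min = 2.12 - 0.5 = 1.620
L(3,0) = 251, L_eff = 1 - 251/255 = 0.015686 (inverted)
t(3,0) = 2.12 - 1.620·0.015686 = 2.095
Σt over all 5·8 pixels = 116507/2125 ≈ 54.8268235
V = pitch²·Σt = 1.32²·116507/2125 = 95.530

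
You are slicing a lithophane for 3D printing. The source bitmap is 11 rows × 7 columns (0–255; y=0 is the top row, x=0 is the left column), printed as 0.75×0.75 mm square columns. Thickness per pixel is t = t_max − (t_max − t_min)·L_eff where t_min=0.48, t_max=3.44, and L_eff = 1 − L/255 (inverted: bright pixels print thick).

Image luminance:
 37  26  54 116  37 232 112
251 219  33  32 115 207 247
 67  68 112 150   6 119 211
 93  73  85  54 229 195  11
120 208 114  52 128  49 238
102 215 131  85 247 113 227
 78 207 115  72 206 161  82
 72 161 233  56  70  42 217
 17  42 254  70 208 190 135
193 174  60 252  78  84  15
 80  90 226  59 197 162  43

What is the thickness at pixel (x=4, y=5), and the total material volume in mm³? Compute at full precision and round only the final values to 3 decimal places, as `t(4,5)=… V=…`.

span = t_max - t_min = 3.44 - 0.48 = 2.960
L(4,5) = 247, L_eff = 1 - 247/255 = 0.031373 (inverted)
t(4,5) = 3.44 - 2.960·0.031373 = 3.347
Σt over all 11·7 pixels = 315858/2125 ≈ 148.6390588
V = pitch²·Σt = 0.75²·315858/2125 = 83.609

t(4,5)=3.347 V=83.609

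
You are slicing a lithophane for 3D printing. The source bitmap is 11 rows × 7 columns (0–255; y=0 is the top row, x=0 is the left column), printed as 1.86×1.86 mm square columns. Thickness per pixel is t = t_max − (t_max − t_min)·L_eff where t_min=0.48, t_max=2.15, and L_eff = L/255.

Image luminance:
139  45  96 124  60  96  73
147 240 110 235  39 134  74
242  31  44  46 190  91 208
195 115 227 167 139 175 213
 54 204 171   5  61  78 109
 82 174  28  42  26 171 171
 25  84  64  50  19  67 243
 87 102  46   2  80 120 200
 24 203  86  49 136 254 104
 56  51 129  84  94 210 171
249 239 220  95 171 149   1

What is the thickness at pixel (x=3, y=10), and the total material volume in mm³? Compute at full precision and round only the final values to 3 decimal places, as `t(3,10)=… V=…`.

t(3,10)=1.528 V=368.031

span = t_max - t_min = 2.15 - 0.48 = 1.670
L(3,10) = 95, L_eff = 95/255 = 0.372549
t(3,10) = 2.15 - 1.670·0.372549 = 1.528
Σt over all 11·7 pixels = 135634/1275 ≈ 106.3796078
V = pitch²·Σt = 1.86²·135634/1275 = 368.031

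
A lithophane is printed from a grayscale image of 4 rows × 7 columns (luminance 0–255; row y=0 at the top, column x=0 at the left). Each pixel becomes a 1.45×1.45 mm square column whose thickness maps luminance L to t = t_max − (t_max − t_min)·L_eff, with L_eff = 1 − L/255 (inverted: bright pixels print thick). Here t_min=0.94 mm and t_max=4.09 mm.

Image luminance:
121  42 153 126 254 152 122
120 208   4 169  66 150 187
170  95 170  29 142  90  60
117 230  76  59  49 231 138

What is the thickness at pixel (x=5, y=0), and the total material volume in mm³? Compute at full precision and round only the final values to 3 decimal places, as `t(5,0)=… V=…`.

t(5,0)=2.818 V=147.019

span = t_max - t_min = 4.09 - 0.94 = 3.150
L(5,0) = 152, L_eff = 1 - 152/255 = 0.403922 (inverted)
t(5,0) = 4.09 - 3.150·0.403922 = 2.818
Σt over all 4·7 pixels = 59437/850 ≈ 69.9258824
V = pitch²·Σt = 1.45²·59437/850 = 147.019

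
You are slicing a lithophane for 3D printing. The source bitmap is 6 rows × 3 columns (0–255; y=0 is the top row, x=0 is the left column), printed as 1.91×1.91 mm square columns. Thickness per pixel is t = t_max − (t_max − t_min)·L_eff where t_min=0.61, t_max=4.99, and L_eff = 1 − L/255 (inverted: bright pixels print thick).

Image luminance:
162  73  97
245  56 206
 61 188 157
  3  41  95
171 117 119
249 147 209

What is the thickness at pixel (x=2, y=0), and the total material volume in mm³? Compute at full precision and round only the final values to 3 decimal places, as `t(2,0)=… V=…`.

span = t_max - t_min = 4.99 - 0.61 = 4.380
L(2,0) = 97, L_eff = 1 - 97/255 = 0.619608 (inverted)
t(2,0) = 4.99 - 4.380·0.619608 = 2.276
Σt over all 6·3 pixels = 221573/4250 ≈ 52.1348235
V = pitch²·Σt = 1.91²·221573/4250 = 190.193

t(2,0)=2.276 V=190.193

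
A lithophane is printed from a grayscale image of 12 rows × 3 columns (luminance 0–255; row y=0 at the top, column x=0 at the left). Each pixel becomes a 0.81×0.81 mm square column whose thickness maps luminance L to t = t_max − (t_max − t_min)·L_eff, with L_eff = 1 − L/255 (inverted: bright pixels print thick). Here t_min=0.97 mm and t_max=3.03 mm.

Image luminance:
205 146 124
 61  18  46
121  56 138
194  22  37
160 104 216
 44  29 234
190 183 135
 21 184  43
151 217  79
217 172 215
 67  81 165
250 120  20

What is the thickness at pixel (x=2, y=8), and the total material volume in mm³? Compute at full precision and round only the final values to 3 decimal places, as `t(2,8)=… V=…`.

t(2,8)=1.608 V=46.577

span = t_max - t_min = 3.03 - 0.97 = 2.060
L(2,8) = 79, L_eff = 1 - 79/255 = 0.690196 (inverted)
t(2,8) = 3.03 - 2.060·0.690196 = 1.608
Σt over all 12·3 pixels = 7241/102 ≈ 70.9901961
V = pitch²·Σt = 0.81²·7241/102 = 46.577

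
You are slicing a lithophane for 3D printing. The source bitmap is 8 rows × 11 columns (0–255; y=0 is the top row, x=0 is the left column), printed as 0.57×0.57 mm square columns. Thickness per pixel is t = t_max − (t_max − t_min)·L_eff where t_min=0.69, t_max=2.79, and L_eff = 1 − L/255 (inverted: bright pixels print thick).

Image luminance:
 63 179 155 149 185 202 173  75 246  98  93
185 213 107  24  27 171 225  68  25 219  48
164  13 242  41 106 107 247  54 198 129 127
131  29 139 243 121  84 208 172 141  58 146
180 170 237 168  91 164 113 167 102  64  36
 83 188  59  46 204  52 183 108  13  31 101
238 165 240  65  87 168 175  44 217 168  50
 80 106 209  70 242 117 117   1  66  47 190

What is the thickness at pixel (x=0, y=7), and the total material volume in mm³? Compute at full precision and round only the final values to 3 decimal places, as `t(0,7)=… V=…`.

span = t_max - t_min = 2.79 - 0.69 = 2.100
L(0,7) = 80, L_eff = 1 - 80/255 = 0.686275 (inverted)
t(0,7) = 2.79 - 2.100·0.686275 = 1.349
Σt over all 8·11 pixels = 65188/425 ≈ 153.3835294
V = pitch²·Σt = 0.57²·65188/425 = 49.834

t(0,7)=1.349 V=49.834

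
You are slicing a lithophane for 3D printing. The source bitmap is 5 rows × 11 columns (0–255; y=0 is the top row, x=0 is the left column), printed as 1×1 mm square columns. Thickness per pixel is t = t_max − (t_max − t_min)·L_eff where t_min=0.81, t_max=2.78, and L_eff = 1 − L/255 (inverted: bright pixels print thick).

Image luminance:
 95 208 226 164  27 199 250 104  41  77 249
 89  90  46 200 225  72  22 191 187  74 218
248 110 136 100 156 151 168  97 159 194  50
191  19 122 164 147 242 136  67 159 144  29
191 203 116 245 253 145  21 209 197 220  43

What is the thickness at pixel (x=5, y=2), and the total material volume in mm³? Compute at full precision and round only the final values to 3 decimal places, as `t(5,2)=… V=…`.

span = t_max - t_min = 2.78 - 0.81 = 1.970
L(5,2) = 151, L_eff = 1 - 151/255 = 0.407843 (inverted)
t(5,2) = 2.78 - 1.970·0.407843 = 1.977
Σt over all 5·11 pixels = 2689567/25500 ≈ 105.4732157
V = pitch²·Σt = 1²·2689567/25500 = 105.473

t(5,2)=1.977 V=105.473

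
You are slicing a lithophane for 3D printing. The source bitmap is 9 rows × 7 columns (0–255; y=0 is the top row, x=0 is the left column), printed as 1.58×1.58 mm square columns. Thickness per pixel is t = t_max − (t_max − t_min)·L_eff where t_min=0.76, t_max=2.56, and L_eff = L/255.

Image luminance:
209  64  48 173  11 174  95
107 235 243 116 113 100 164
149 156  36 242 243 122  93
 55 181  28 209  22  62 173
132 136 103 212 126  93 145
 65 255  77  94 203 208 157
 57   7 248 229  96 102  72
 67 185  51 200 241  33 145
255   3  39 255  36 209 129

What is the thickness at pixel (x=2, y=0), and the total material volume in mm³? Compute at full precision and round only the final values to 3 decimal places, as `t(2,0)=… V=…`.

t(2,0)=2.221 V=256.571

span = t_max - t_min = 2.56 - 0.76 = 1.800
L(2,0) = 48, L_eff = 48/255 = 0.188235
t(2,0) = 2.56 - 1.800·0.188235 = 2.221
Σt over all 9·7 pixels = 8736/85 ≈ 102.7764706
V = pitch²·Σt = 1.58²·8736/85 = 256.571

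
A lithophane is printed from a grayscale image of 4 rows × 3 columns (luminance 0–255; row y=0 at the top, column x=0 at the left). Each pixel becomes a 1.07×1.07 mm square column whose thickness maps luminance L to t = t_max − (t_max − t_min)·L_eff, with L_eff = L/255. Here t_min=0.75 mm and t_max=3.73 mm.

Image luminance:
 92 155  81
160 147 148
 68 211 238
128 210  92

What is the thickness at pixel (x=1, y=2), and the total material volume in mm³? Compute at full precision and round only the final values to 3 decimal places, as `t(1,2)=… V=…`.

span = t_max - t_min = 3.73 - 0.75 = 2.980
L(1,2) = 211, L_eff = 211/255 = 0.827451
t(1,2) = 3.73 - 2.980·0.827451 = 1.264
Σt over all 4·3 pixels = 31292/1275 ≈ 24.5427451
V = pitch²·Σt = 1.07²·31292/1275 = 28.099

t(1,2)=1.264 V=28.099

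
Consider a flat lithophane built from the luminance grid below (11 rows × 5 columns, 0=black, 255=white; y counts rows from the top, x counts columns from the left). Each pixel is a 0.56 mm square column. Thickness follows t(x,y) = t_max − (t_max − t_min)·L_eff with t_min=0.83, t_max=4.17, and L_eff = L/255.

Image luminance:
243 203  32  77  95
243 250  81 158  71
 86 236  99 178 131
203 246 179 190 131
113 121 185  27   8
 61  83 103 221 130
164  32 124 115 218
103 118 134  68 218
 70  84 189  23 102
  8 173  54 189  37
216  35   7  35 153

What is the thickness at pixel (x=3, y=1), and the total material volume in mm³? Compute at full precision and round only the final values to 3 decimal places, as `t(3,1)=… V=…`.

span = t_max - t_min = 4.17 - 0.83 = 3.340
L(3,1) = 158, L_eff = 158/255 = 0.619608
t(3,1) = 4.17 - 3.340·0.619608 = 2.101
Σt over all 11·5 pixels = 3559523/25500 ≈ 139.5891373
V = pitch²·Σt = 0.56²·3559523/25500 = 43.775

t(3,1)=2.101 V=43.775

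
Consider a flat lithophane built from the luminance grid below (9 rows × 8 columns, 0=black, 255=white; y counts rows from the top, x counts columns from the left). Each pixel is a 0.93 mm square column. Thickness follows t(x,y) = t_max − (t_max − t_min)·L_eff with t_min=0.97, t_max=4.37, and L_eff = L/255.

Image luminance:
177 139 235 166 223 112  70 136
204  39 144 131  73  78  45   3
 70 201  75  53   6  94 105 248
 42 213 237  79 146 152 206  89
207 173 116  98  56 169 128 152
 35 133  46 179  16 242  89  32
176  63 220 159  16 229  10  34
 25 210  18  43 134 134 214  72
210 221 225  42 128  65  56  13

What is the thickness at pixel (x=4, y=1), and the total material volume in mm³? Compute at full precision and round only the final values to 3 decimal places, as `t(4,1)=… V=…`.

span = t_max - t_min = 4.37 - 0.97 = 3.400
L(4,1) = 73, L_eff = 73/255 = 0.286275
t(4,1) = 4.37 - 3.400·0.286275 = 3.397
Σt over all 9·8 pixels = 15019/75 ≈ 200.2533333
V = pitch²·Σt = 0.93²·15019/75 = 173.199

t(4,1)=3.397 V=173.199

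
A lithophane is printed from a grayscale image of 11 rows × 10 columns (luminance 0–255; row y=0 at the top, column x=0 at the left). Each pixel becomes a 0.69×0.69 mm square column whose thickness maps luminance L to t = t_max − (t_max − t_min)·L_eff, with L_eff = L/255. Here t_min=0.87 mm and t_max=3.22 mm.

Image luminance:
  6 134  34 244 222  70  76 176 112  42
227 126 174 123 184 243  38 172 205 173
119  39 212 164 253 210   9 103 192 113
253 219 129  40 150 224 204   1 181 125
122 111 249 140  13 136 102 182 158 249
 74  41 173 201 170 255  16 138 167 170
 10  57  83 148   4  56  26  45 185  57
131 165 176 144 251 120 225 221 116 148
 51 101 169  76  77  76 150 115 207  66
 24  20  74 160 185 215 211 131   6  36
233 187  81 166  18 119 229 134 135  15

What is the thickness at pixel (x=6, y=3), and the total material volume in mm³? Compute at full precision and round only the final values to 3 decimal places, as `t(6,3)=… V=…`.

span = t_max - t_min = 3.22 - 0.87 = 2.350
L(6,3) = 204, L_eff = 204/255 = 0.800000
t(6,3) = 3.22 - 2.350·0.800000 = 1.340
Σt over all 11·10 pixels = 1128539/5100 ≈ 221.2821569
V = pitch²·Σt = 0.69²·1128539/5100 = 105.352

t(6,3)=1.340 V=105.352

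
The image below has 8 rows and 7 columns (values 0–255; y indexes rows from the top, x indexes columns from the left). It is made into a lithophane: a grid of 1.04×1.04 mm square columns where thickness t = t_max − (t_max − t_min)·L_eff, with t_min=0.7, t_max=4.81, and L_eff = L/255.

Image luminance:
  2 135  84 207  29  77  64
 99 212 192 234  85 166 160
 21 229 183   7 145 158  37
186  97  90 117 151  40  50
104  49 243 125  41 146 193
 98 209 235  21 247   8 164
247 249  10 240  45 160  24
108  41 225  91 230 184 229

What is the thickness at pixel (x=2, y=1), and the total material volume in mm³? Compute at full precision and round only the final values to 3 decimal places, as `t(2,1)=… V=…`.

t(2,1)=1.715 V=165.422

span = t_max - t_min = 4.81 - 0.7 = 4.110
L(2,1) = 192, L_eff = 192/255 = 0.752941
t(2,1) = 4.81 - 4.110·0.752941 = 1.715
Σt over all 8·7 pixels = 1300009/8500 ≈ 152.9422353
V = pitch²·Σt = 1.04²·1300009/8500 = 165.422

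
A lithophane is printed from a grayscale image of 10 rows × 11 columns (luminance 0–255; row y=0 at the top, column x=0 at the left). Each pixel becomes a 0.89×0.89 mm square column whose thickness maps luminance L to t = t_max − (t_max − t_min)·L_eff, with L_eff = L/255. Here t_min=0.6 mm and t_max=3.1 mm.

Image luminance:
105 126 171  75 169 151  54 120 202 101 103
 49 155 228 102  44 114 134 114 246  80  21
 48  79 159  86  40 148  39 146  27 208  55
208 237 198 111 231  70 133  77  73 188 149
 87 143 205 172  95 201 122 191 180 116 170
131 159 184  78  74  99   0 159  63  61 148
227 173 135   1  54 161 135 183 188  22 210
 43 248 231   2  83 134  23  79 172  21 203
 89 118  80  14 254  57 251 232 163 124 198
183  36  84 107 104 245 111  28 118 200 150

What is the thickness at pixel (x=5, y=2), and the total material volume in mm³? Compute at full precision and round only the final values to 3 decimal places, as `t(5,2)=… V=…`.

t(5,2)=1.649 V=162.272

span = t_max - t_min = 3.1 - 0.6 = 2.500
L(5,2) = 148, L_eff = 148/255 = 0.580392
t(5,2) = 3.1 - 2.500·0.580392 = 1.649
Σt over all 10·11 pixels = 10448/51 ≈ 204.8627451
V = pitch²·Σt = 0.89²·10448/51 = 162.272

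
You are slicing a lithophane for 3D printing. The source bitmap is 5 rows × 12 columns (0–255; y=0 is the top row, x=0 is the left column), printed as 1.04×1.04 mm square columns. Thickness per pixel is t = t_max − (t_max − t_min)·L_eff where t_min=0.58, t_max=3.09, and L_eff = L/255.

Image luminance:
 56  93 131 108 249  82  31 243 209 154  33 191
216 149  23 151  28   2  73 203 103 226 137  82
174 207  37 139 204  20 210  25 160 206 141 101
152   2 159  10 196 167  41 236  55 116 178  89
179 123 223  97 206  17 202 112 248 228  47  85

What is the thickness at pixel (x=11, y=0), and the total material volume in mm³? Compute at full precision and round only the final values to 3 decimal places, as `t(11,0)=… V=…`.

span = t_max - t_min = 3.09 - 0.58 = 2.510
L(11,0) = 191, L_eff = 191/255 = 0.749020
t(11,0) = 3.09 - 2.510·0.749020 = 1.210
Σt over all 5·12 pixels = 555737/5100 ≈ 108.9680392
V = pitch²·Σt = 1.04²·555737/5100 = 117.860

t(11,0)=1.210 V=117.860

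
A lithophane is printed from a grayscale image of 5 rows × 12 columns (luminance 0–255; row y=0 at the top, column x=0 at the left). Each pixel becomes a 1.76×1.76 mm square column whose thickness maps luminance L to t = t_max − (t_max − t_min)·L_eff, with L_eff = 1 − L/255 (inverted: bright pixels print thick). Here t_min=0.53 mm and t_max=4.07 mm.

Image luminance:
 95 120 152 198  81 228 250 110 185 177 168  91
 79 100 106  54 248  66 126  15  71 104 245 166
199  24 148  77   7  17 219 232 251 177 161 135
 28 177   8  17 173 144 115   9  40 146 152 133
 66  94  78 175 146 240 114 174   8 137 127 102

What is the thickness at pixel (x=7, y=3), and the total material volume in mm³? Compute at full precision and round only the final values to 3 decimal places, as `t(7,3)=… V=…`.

t(7,3)=0.655 V=420.373

span = t_max - t_min = 4.07 - 0.53 = 3.540
L(7,3) = 9, L_eff = 1 - 9/255 = 0.964706 (inverted)
t(7,3) = 4.07 - 3.540·0.964706 = 0.655
Σt over all 5·12 pixels = 115353/850 ≈ 135.7094118
V = pitch²·Σt = 1.76²·115353/850 = 420.373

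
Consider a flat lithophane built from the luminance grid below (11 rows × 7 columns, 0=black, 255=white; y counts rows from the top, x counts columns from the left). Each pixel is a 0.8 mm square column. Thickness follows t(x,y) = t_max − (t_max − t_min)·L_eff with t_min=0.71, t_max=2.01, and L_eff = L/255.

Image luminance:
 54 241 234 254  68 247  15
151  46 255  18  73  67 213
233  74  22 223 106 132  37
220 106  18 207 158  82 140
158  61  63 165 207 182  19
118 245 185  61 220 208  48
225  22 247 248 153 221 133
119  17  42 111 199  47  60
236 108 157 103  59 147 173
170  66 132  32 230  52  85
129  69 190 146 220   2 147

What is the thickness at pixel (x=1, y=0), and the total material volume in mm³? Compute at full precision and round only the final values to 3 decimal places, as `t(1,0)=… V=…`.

span = t_max - t_min = 2.01 - 0.71 = 1.300
L(1,0) = 241, L_eff = 241/255 = 0.945098
t(1,0) = 2.01 - 1.300·0.945098 = 0.781
Σt over all 11·7 pixels = 175307/1700 ≈ 103.1217647
V = pitch²·Σt = 0.8²·175307/1700 = 65.998

t(1,0)=0.781 V=65.998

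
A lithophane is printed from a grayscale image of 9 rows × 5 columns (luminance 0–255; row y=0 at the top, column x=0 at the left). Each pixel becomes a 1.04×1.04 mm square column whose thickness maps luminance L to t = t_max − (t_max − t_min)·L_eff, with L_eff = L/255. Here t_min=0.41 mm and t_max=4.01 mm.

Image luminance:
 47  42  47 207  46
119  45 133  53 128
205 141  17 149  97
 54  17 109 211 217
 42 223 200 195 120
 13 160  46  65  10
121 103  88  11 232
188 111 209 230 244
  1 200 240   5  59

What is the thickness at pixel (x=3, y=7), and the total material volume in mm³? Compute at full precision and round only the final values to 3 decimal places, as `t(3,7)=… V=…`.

span = t_max - t_min = 4.01 - 0.41 = 3.600
L(3,7) = 230, L_eff = 230/255 = 0.901961
t(3,7) = 4.01 - 3.600·0.901961 = 0.763
Σt over all 9·5 pixels = 36393/340 ≈ 107.0382353
V = pitch²·Σt = 1.04²·36393/340 = 115.773

t(3,7)=0.763 V=115.773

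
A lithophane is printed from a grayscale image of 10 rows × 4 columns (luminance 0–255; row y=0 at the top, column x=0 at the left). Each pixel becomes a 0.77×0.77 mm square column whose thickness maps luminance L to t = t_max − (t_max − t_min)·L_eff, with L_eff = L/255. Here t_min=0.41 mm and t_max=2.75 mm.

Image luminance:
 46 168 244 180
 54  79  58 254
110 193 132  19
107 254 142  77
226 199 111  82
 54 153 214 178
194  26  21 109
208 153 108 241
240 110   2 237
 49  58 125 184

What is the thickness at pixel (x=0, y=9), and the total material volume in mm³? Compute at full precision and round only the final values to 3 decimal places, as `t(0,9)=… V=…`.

span = t_max - t_min = 2.75 - 0.41 = 2.340
L(0,9) = 49, L_eff = 49/255 = 0.192157
t(0,9) = 2.75 - 2.340·0.192157 = 2.300
Σt over all 10·4 pixels = 256939/4250 ≈ 60.4562353
V = pitch²·Σt = 0.77²·256939/4250 = 35.845

t(0,9)=2.300 V=35.845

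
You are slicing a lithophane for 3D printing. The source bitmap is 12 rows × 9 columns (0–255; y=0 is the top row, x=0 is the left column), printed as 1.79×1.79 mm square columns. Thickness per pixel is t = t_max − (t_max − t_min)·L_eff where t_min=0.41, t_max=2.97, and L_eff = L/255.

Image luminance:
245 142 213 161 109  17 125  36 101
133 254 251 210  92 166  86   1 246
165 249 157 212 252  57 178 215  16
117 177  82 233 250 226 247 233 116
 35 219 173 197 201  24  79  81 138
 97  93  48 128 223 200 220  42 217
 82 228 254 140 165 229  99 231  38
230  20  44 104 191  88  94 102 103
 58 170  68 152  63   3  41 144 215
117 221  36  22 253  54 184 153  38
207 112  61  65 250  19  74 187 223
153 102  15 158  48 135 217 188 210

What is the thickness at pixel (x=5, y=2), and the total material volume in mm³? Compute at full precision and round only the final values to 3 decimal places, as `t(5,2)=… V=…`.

span = t_max - t_min = 2.97 - 0.41 = 2.560
L(5,2) = 57, L_eff = 57/255 = 0.223529
t(5,2) = 2.97 - 2.560·0.223529 = 2.398
Σt over all 12·9 pixels = 1082093/6375 ≈ 169.7400784
V = pitch²·Σt = 1.79²·1082093/6375 = 543.864

t(5,2)=2.398 V=543.864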